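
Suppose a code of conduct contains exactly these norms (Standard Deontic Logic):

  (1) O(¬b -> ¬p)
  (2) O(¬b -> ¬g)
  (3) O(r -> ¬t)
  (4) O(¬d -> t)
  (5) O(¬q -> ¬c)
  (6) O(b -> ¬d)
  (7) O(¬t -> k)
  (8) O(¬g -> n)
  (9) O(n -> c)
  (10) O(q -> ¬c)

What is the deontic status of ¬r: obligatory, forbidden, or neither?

Obligatory

By case analysis on q: premise 10 gives O(q -> ¬c) and premise 5 gives O(¬q -> ¬c), so O(¬c) either way.
Premise 9 is O(n -> c); contrapositively O(¬c -> ¬n). Since O(¬c) holds, K gives O(¬n).
The contrapositive of premise 8 (O(¬g -> n)) is O(¬n -> g), and O(¬n) is already established, so O(g).
Premise 2, O(¬b -> ¬g), contraposes to O(g -> b); with O(g) we get O(b).
Premise 6 is O(b -> ¬d); since O(b), deontic closure gives O(¬d).
With premise 4, O(¬d -> t), the K-axiom yields O(t).
Premise 3, O(r -> ¬t), contraposes to O(t -> ¬r); with O(t) we get O(¬r).
Premises 1, 7 do not contribute to this derivation.
Hence ¬r is obligatory.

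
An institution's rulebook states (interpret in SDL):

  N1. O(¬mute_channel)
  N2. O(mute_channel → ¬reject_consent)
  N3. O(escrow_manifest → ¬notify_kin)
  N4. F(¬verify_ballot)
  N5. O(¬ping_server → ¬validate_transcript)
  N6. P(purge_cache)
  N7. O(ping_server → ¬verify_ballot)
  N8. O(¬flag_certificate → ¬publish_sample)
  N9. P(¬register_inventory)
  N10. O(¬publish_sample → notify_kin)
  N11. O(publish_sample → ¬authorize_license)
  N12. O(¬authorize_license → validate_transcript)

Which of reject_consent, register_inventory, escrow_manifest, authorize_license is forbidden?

F(¬verify_ballot) at premise 4 means O(verify_ballot).
Premise 7, O(ping_server → ¬verify_ballot), contraposes to O(verify_ballot → ¬ping_server); with O(verify_ballot) we get O(¬ping_server).
Premise 5 is O(¬ping_server → ¬validate_transcript); since O(¬ping_server), deontic closure gives O(¬validate_transcript).
The contrapositive of premise 12 (O(¬authorize_license → validate_transcript)) is O(¬validate_transcript → authorize_license), and O(¬validate_transcript) is already established, so O(authorize_license).
The contrapositive of premise 11 (O(publish_sample → ¬authorize_license)) is O(authorize_license → ¬publish_sample), and O(authorize_license) is already established, so O(¬publish_sample).
Premise 10 is O(¬publish_sample → notify_kin); since O(¬publish_sample), deontic closure gives O(notify_kin).
Premise 3, O(escrow_manifest → ¬notify_kin), contraposes to O(notify_kin → ¬escrow_manifest); with O(notify_kin) we get O(¬escrow_manifest).
So O(¬escrow_manifest) holds, i.e. escrow_manifest is forbidden. None of the other listed options is forbidden under the premises.

escrow_manifest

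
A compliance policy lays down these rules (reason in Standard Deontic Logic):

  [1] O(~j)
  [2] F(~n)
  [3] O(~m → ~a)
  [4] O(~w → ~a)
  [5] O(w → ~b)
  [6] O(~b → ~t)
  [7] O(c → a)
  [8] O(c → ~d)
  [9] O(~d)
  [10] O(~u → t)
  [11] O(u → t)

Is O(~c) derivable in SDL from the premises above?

Yes

Premises 10 and 11 cover both cases: O(~u → t) and O(u → t). Since ~u ∨ u is a tautology, O(t) follows.
Premise 6, O(~b → ~t), contraposes to O(t → b); with O(t) we get O(b).
The contrapositive of premise 5 (O(w → ~b)) is O(b → ~w), and O(b) is already established, so O(~w).
From O(~w) and premise 4, O(~w → ~a), we obtain O(~a).
Premise 7, O(c → a), contraposes to O(~a → ~c); with O(~a) we get O(~c).
Premises 1, 2, 3, 8, 9 do not contribute to this derivation.
So O(~c) follows.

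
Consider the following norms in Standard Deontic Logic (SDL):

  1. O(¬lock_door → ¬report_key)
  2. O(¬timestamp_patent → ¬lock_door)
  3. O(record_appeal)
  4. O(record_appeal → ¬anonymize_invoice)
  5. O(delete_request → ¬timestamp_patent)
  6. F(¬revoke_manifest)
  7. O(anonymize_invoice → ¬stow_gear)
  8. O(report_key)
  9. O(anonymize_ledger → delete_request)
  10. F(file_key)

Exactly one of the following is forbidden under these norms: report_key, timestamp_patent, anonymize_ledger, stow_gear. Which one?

anonymize_ledger

Premise 8 states O(report_key) outright.
Premise 1, O(¬lock_door → ¬report_key), contraposes to O(report_key → lock_door); with O(report_key) we get O(lock_door).
Premise 2, O(¬timestamp_patent → ¬lock_door), contraposes to O(lock_door → timestamp_patent); with O(lock_door) we get O(timestamp_patent).
Premise 5, O(delete_request → ¬timestamp_patent), contraposes to O(timestamp_patent → ¬delete_request); with O(timestamp_patent) we get O(¬delete_request).
Premise 9, O(anonymize_ledger → delete_request), contraposes to O(¬delete_request → ¬anonymize_ledger); with O(¬delete_request) we get O(¬anonymize_ledger).
So O(¬anonymize_ledger) holds, i.e. anonymize_ledger is forbidden. None of the other listed options is forbidden under the premises.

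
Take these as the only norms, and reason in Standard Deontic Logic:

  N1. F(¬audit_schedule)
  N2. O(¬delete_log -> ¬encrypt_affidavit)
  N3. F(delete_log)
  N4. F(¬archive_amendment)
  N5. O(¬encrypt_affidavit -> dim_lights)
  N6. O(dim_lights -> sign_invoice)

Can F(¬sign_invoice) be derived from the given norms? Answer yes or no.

Yes

Premise 3 is F(delete_log), i.e. O(¬delete_log).
With premise 2, O(¬delete_log -> ¬encrypt_affidavit), the K-axiom yields O(¬encrypt_affidavit).
From O(¬encrypt_affidavit) and premise 5, O(¬encrypt_affidavit -> dim_lights), we obtain O(dim_lights).
Premise 6 is O(dim_lights -> sign_invoice); since O(dim_lights), deontic closure gives O(sign_invoice).
Premises 1, 4 do not contribute to this derivation.
So O(sign_invoice) holds, i.e. F(¬sign_invoice). The claim follows.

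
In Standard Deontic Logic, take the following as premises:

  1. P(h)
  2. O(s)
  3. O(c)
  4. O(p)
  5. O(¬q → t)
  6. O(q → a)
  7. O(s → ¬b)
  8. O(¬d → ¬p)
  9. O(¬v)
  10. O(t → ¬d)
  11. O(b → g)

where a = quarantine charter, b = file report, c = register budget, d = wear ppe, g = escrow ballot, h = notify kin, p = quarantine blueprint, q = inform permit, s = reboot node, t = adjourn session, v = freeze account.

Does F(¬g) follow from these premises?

Premise 11 is O(b → g), but O(b) is not derivable from the premises, so it does not yield O(g).
No other premise forces O(g). An ideal world satisfying every premise can still have ¬g true, so F(¬g) is not derivable.

No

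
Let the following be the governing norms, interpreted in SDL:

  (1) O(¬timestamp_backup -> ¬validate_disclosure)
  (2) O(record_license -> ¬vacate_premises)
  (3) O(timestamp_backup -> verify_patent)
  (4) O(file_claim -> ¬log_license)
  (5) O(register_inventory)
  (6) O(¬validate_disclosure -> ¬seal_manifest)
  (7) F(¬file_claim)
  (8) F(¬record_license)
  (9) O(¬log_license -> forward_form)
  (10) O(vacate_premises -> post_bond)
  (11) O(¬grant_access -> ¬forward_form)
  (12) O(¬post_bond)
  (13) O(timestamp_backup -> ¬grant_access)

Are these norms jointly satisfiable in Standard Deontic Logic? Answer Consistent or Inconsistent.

Premise 10 is O(vacate_premises -> post_bond), but O(vacate_premises) is not derivable from the premises, so it does not yield O(post_bond).
So O(post_bond) is not derivable, and the apparent clash with O(¬post_bond) does not arise.
A world satisfying every obligation exists (e.g. file_claim=true, forward_form=true, grant_access=true, log_license=false, post_bond=false, record_license=true, register_inventory=true, seal_manifest=false, timestamp_backup=false, vacate_premises=false, validate_disclosure=false, verify_patent=false); no atom is both obligatory and forbidden, so the set is consistent.

Consistent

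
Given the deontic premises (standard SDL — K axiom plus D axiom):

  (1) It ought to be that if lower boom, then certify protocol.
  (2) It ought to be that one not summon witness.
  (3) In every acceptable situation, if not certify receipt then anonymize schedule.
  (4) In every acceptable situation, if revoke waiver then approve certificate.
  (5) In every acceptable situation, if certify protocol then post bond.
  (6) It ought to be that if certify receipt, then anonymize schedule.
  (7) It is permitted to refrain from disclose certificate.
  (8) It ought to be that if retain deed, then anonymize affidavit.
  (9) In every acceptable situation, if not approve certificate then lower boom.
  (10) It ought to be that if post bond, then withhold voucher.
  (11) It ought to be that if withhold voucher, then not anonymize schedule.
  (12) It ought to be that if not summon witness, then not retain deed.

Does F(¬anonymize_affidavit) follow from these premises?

No

Premise 8 is O(retain_deed → anonymize_affidavit), but O(retain_deed) is not derivable from the premises, so it does not yield O(anonymize_affidavit).
No other premise forces O(anonymize_affidavit). An ideal world satisfying every premise can still have ¬anonymize_affidavit true, so F(¬anonymize_affidavit) is not derivable.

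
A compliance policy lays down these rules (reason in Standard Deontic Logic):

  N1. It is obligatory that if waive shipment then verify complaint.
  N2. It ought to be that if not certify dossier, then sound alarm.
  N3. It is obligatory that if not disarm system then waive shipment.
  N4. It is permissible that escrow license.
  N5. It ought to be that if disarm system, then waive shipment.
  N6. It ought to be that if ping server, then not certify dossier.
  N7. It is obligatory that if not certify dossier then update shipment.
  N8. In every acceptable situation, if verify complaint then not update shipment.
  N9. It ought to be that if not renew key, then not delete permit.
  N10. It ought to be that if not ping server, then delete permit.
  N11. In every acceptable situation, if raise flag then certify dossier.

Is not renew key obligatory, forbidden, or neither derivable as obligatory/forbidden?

Forbidden

By case analysis on ¬disarm_system: premise 3 gives O(¬disarm_system → waive_shipment) and premise 5 gives O(disarm_system → waive_shipment), so O(waive_shipment) either way.
With premise 1, O(waive_shipment → verify_complaint), the K-axiom yields O(verify_complaint).
Applying K to premise 8 (O(verify_complaint → ¬update_shipment)) and O(verify_complaint) yields O(¬update_shipment).
Premise 7 is O(¬certify_dossier → update_shipment); contrapositively O(¬update_shipment → certify_dossier). Since O(¬update_shipment) holds, K gives O(certify_dossier).
Premise 6, O(ping_server → ¬certify_dossier), contraposes to O(certify_dossier → ¬ping_server); with O(certify_dossier) we get O(¬ping_server).
From O(¬ping_server) and premise 10, O(¬ping_server → delete_permit), we obtain O(delete_permit).
The contrapositive of premise 9 (O(¬renew_key → ¬delete_permit)) is O(delete_permit → renew_key), and O(delete_permit) is already established, so O(renew_key).
Premises 2, 4, 11 do not contribute to this derivation.
Thus O(renew_key), which is F(¬renew_key): ¬renew_key is forbidden.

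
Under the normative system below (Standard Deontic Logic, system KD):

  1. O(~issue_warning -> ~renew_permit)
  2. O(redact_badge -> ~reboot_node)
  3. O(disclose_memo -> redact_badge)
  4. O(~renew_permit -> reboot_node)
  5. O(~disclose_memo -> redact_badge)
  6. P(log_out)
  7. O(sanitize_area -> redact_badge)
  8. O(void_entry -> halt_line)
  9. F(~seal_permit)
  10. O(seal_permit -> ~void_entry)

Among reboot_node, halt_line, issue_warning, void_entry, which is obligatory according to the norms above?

By case analysis on disclose_memo: premise 3 gives O(disclose_memo -> redact_badge) and premise 5 gives O(~disclose_memo -> redact_badge), so O(redact_badge) either way.
From O(redact_badge) and premise 2, O(redact_badge -> ~reboot_node), we obtain O(~reboot_node).
Premise 4 is O(~renew_permit -> reboot_node); contrapositively O(~reboot_node -> renew_permit). Since O(~reboot_node) holds, K gives O(renew_permit).
The contrapositive of premise 1 (O(~issue_warning -> ~renew_permit)) is O(renew_permit -> issue_warning), and O(renew_permit) is already established, so O(issue_warning).
So O(issue_warning) holds — issue_warning is obligatory. None of the other listed options is made obligatory by any chain of premises.

issue_warning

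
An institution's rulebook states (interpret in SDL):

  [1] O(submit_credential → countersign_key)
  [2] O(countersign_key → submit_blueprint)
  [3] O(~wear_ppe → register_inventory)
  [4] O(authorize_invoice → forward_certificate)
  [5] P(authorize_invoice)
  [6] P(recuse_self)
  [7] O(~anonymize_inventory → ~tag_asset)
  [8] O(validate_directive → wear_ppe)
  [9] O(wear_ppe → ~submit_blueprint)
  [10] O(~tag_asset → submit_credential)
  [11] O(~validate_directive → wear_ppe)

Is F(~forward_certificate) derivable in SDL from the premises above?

Premise 4 is O(authorize_invoice → forward_certificate), but O(authorize_invoice) is not derivable from the premises (the permission P(authorize_invoice) asserts only ~O(~authorize_invoice), not O(authorize_invoice)), so it does not yield O(forward_certificate).
No other premise forces O(forward_certificate). An ideal world satisfying every premise can still have ~forward_certificate true, so F(~forward_certificate) is not derivable.

No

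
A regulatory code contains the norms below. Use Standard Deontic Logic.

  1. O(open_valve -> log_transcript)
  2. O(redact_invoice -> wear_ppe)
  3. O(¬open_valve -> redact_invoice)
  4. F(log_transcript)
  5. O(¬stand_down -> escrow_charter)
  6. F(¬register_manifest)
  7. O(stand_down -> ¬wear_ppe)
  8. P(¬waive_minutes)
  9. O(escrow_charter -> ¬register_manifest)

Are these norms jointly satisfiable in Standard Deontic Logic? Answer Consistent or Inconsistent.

Inconsistent

Premise 6, F(¬register_manifest), is equivalent to O(register_manifest).
The contrapositive of premise 9 (O(escrow_charter -> ¬register_manifest)) is O(register_manifest -> ¬escrow_charter), and O(register_manifest) is already established, so O(¬escrow_charter).
Premise 5 is O(¬stand_down -> escrow_charter); contrapositively O(¬escrow_charter -> stand_down). Since O(¬escrow_charter) holds, K gives O(stand_down).
With premise 7, O(stand_down -> ¬wear_ppe), the K-axiom yields O(¬wear_ppe).
The contrapositive of premise 2 (O(redact_invoice -> wear_ppe)) is O(¬wear_ppe -> ¬redact_invoice), and O(¬wear_ppe) is already established, so O(¬redact_invoice).
Premise 3, O(¬open_valve -> redact_invoice), contraposes to O(¬redact_invoice -> open_valve); with O(¬redact_invoice) we get O(open_valve).
From O(open_valve) and premise 1, O(open_valve -> log_transcript), we obtain O(log_transcript).
Yet premise 4 is F(log_transcript), i.e. O(¬log_transcript).
We now have both O(log_transcript) and O(¬log_transcript) — log_transcript is simultaneously obligatory and forbidden, violating the D-axiom.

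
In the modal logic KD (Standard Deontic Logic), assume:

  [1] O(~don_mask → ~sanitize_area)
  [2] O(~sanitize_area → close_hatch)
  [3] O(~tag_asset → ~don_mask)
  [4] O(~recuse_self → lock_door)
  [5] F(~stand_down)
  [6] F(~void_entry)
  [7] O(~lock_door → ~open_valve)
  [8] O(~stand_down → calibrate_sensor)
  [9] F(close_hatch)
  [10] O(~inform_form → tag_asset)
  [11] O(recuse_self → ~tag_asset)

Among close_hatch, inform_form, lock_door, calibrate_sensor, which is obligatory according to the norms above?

lock_door

Premise 9 is F(close_hatch), i.e. O(~close_hatch).
Premise 2, O(~sanitize_area → close_hatch), contraposes to O(~close_hatch → sanitize_area); with O(~close_hatch) we get O(sanitize_area).
Premise 1, O(~don_mask → ~sanitize_area), contraposes to O(sanitize_area → don_mask); with O(sanitize_area) we get O(don_mask).
The contrapositive of premise 3 (O(~tag_asset → ~don_mask)) is O(don_mask → tag_asset), and O(don_mask) is already established, so O(tag_asset).
Premise 11, O(recuse_self → ~tag_asset), contraposes to O(tag_asset → ~recuse_self); with O(tag_asset) we get O(~recuse_self).
Premise 4 is O(~recuse_self → lock_door); since O(~recuse_self), deontic closure gives O(lock_door).
So O(lock_door) holds — lock_door is obligatory. None of the other listed options is made obligatory by any chain of premises.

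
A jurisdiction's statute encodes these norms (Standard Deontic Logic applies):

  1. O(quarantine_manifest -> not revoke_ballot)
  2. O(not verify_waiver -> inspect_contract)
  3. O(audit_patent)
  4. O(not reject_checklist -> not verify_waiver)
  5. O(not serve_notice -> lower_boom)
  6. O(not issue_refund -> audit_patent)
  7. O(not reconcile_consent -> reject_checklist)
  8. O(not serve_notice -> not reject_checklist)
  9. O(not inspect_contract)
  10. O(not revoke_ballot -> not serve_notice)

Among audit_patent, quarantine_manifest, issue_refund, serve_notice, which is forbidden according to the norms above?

quarantine_manifest

Premise 9 states O(not inspect_contract) outright.
Premise 2 is O(not verify_waiver -> inspect_contract); contrapositively O(not inspect_contract -> verify_waiver). Since O(not inspect_contract) holds, K gives O(verify_waiver).
Premise 4, O(not reject_checklist -> not verify_waiver), contraposes to O(verify_waiver -> reject_checklist); with O(verify_waiver) we get O(reject_checklist).
The contrapositive of premise 8 (O(not serve_notice -> not reject_checklist)) is O(reject_checklist -> serve_notice), and O(reject_checklist) is already established, so O(serve_notice).
Premise 10, O(not revoke_ballot -> not serve_notice), contraposes to O(serve_notice -> revoke_ballot); with O(serve_notice) we get O(revoke_ballot).
Premise 1, O(quarantine_manifest -> not revoke_ballot), contraposes to O(revoke_ballot -> not quarantine_manifest); with O(revoke_ballot) we get O(not quarantine_manifest).
So O(not quarantine_manifest) holds, i.e. quarantine_manifest is forbidden. None of the other listed options is forbidden under the premises.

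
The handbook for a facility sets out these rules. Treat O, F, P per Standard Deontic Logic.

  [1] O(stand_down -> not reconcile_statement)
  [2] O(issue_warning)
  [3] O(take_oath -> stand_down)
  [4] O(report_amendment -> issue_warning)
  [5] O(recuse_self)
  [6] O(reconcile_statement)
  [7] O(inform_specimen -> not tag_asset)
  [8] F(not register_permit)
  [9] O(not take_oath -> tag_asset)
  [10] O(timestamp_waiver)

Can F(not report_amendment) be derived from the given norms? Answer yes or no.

Premise 4 is O(report_amendment -> issue_warning); even if O(issue_warning) held, inferring O(report_amendment) would be affirming the consequent — invalid.
No other premise forces O(report_amendment). An ideal world satisfying every premise can still have not report_amendment true, so F(not report_amendment) is not derivable.

No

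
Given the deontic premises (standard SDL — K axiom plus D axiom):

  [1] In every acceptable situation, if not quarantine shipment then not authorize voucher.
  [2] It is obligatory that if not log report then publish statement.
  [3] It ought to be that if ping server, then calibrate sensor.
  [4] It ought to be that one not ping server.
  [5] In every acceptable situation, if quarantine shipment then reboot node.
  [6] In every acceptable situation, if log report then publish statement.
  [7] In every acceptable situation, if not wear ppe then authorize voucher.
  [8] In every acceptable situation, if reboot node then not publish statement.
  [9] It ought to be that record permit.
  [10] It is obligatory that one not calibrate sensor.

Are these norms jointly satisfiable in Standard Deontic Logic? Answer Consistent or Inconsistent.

Consistent

Premise 3 is O(ping_server → calibrate_sensor), but O(ping_server) is not derivable from the premises, so it does not yield O(calibrate_sensor).
So O(calibrate_sensor) is not derivable, and the apparent clash with O(¬calibrate_sensor) does not arise.
A world satisfying every obligation exists (e.g. authorize_voucher=false, calibrate_sensor=false, log_report=false, ping_server=false, publish_statement=true, quarantine_shipment=false, reboot_node=false, record_permit=true, wear_ppe=true); no atom is both obligatory and forbidden, so the set is consistent.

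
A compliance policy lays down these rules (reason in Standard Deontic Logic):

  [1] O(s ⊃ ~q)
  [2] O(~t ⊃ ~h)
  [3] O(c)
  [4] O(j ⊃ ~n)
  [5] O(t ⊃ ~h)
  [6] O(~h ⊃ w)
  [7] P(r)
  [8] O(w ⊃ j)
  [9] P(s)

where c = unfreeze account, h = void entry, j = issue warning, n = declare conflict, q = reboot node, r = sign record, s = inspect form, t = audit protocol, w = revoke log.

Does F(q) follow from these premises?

No

Premise 1 is O(s ⊃ ~q), but O(s) is not derivable from the premises (the permission P(s) asserts only ~O(~s), not O(s)), so it does not yield O(~q).
No other premise forces O(~q). An ideal world satisfying every premise can still have q true, so F(q) is not derivable.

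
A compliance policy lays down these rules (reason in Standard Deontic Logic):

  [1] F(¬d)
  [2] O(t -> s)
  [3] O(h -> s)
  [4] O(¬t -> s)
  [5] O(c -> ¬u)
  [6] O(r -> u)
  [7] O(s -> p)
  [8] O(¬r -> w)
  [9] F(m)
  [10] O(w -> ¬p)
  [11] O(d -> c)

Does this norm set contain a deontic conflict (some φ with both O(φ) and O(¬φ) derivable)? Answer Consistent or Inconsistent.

Premises 4 and 2 are O(¬t -> s) and O(t -> s); every ideal world satisfies ¬t or t, so in either case s holds — hence O(s).
Premise 7 is O(s -> p); since O(s), deontic closure gives O(p).
Premise 10, O(w -> ¬p), contraposes to O(p -> ¬w); with O(p) we get O(¬w).
Premise 8 is O(¬r -> w); contrapositively O(¬w -> r). Since O(¬w) holds, K gives O(r).
With premise 6, O(r -> u), the K-axiom yields O(u).
The contrapositive of premise 5 (O(c -> ¬u)) is O(u -> ¬c), and O(u) is already established, so O(¬c).
Premise 11, O(d -> c), contraposes to O(¬c -> ¬d); with O(¬c) we get O(¬d).
But premise 1, F(¬d), means O(d).
We now have both O(¬d) and O(d) — d is simultaneously obligatory and forbidden, violating the D-axiom.

Inconsistent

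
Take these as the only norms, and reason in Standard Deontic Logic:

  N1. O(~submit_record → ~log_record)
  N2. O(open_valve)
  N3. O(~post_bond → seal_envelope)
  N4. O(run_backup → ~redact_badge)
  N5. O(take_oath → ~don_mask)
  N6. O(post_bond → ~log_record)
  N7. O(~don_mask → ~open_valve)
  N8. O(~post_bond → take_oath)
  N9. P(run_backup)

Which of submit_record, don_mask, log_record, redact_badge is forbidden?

log_record

From premise 2 we have O(open_valve).
The contrapositive of premise 7 (O(~don_mask → ~open_valve)) is O(open_valve → don_mask), and O(open_valve) is already established, so O(don_mask).
Premise 5 is O(take_oath → ~don_mask); contrapositively O(don_mask → ~take_oath). Since O(don_mask) holds, K gives O(~take_oath).
Premise 8 is O(~post_bond → take_oath); contrapositively O(~take_oath → post_bond). Since O(~take_oath) holds, K gives O(post_bond).
Premise 6 is O(post_bond → ~log_record); since O(post_bond), deontic closure gives O(~log_record).
So O(~log_record) holds, i.e. log_record is forbidden. None of the other listed options is forbidden under the premises.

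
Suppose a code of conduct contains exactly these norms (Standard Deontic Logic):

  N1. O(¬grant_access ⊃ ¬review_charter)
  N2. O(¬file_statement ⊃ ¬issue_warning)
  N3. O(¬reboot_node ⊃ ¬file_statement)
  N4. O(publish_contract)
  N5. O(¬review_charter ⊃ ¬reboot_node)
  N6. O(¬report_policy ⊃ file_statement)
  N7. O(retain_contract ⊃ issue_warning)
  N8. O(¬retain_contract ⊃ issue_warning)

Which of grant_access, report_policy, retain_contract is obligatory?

grant_access

Premises 8 and 7 cover both cases: O(¬retain_contract ⊃ issue_warning) and O(retain_contract ⊃ issue_warning). Since ¬retain_contract ∨ retain_contract is a tautology, O(issue_warning) follows.
Premise 2 is O(¬file_statement ⊃ ¬issue_warning); contrapositively O(issue_warning ⊃ file_statement). Since O(issue_warning) holds, K gives O(file_statement).
Premise 3 is O(¬reboot_node ⊃ ¬file_statement); contrapositively O(file_statement ⊃ reboot_node). Since O(file_statement) holds, K gives O(reboot_node).
Premise 5 is O(¬review_charter ⊃ ¬reboot_node); contrapositively O(reboot_node ⊃ review_charter). Since O(reboot_node) holds, K gives O(review_charter).
The contrapositive of premise 1 (O(¬grant_access ⊃ ¬review_charter)) is O(review_charter ⊃ grant_access), and O(review_charter) is already established, so O(grant_access).
So O(grant_access) holds — grant_access is obligatory. None of the other listed options is made obligatory by any chain of premises.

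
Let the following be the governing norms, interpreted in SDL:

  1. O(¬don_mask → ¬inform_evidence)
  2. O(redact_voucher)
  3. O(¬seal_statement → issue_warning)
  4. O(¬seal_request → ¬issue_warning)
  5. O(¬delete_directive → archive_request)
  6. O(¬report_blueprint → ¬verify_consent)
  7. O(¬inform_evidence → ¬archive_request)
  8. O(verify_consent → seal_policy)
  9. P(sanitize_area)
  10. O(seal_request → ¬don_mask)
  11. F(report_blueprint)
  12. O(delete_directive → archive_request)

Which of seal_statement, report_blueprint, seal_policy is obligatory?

Premises 5 and 12 are O(¬delete_directive → archive_request) and O(delete_directive → archive_request); every ideal world satisfies ¬delete_directive or delete_directive, so in either case archive_request holds — hence O(archive_request).
The contrapositive of premise 7 (O(¬inform_evidence → ¬archive_request)) is O(archive_request → inform_evidence), and O(archive_request) is already established, so O(inform_evidence).
The contrapositive of premise 1 (O(¬don_mask → ¬inform_evidence)) is O(inform_evidence → don_mask), and O(inform_evidence) is already established, so O(don_mask).
Premise 10 is O(seal_request → ¬don_mask); contrapositively O(don_mask → ¬seal_request). Since O(don_mask) holds, K gives O(¬seal_request).
Premise 4 is O(¬seal_request → ¬issue_warning); since O(¬seal_request), deontic closure gives O(¬issue_warning).
Premise 3, O(¬seal_statement → issue_warning), contraposes to O(¬issue_warning → seal_statement); with O(¬issue_warning) we get O(seal_statement).
So O(seal_statement) holds — seal_statement is obligatory. None of the other listed options is made obligatory by any chain of premises.

seal_statement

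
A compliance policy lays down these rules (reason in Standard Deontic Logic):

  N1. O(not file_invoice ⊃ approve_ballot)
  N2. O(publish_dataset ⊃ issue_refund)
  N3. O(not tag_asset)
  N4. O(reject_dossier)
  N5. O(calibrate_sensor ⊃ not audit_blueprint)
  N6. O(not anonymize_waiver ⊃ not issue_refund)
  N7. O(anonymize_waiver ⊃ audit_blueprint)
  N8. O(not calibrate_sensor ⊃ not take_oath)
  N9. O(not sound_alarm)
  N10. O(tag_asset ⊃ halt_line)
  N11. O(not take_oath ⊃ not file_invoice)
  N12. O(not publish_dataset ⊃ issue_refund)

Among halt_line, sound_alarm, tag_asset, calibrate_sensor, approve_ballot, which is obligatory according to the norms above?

By case analysis on publish_dataset: premise 2 gives O(publish_dataset ⊃ issue_refund) and premise 12 gives O(not publish_dataset ⊃ issue_refund), so O(issue_refund) either way.
Premise 6 is O(not anonymize_waiver ⊃ not issue_refund); contrapositively O(issue_refund ⊃ anonymize_waiver). Since O(issue_refund) holds, K gives O(anonymize_waiver).
With premise 7, O(anonymize_waiver ⊃ audit_blueprint), the K-axiom yields O(audit_blueprint).
The contrapositive of premise 5 (O(calibrate_sensor ⊃ not audit_blueprint)) is O(audit_blueprint ⊃ not calibrate_sensor), and O(audit_blueprint) is already established, so O(not calibrate_sensor).
Premise 8 is O(not calibrate_sensor ⊃ not take_oath); since O(not calibrate_sensor), deontic closure gives O(not take_oath).
Applying K to premise 11 (O(not take_oath ⊃ not file_invoice)) and O(not take_oath) yields O(not file_invoice).
Premise 1 is O(not file_invoice ⊃ approve_ballot); since O(not file_invoice), deontic closure gives O(approve_ballot).
So O(approve_ballot) holds — approve_ballot is obligatory. None of the other listed options is made obligatory by any chain of premises.

approve_ballot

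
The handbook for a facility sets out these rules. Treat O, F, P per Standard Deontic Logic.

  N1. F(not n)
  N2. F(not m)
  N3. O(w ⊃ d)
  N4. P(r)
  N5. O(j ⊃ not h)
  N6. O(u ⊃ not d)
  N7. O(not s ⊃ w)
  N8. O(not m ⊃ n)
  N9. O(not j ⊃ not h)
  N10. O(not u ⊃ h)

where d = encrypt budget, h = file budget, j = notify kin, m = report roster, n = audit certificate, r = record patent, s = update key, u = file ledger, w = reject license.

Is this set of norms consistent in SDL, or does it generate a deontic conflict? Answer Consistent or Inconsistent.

Premise 8 is O(not m ⊃ n); even if O(n) held, inferring O(not m) would be affirming the consequent — invalid.
So O(not m) is not derivable, and the apparent clash with O(m) does not arise.
A world satisfying every obligation exists (e.g. d=false, h=false, j=false, m=true, n=true, r=false, s=true, u=true, w=false); no atom is both obligatory and forbidden, so the set is consistent.

Consistent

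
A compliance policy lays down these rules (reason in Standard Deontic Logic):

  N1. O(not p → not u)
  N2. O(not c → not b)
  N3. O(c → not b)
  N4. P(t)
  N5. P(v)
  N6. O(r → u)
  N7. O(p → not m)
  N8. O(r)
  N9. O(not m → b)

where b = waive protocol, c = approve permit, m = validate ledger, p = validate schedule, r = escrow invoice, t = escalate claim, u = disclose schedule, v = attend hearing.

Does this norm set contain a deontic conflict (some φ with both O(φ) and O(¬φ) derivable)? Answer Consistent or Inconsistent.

Inconsistent

Premises 3 and 2 are O(c → not b) and O(not c → not b); every ideal world satisfies c or not c, so in either case not b holds — hence O(not b).
The contrapositive of premise 9 (O(not m → b)) is O(not b → m), and O(not b) is already established, so O(m).
The contrapositive of premise 7 (O(p → not m)) is O(m → not p), and O(m) is already established, so O(not p).
From O(not p) and premise 1, O(not p → not u), we obtain O(not u).
Premise 6, O(r → u), contraposes to O(not u → not r); with O(not u) we get O(not r).
However, premise 8 gives O(r).
We now have both O(not r) and O(r) — r is simultaneously obligatory and forbidden, violating the D-axiom.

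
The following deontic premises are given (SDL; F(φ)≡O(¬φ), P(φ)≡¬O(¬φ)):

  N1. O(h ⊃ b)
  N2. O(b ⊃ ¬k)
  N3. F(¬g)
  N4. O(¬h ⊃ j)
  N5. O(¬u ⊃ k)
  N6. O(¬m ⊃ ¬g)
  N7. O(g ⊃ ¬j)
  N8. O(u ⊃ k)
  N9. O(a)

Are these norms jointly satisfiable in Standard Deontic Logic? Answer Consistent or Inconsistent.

By case analysis on ¬u: premise 5 gives O(¬u ⊃ k) and premise 8 gives O(u ⊃ k), so O(k) either way.
Premise 2 is O(b ⊃ ¬k); contrapositively O(k ⊃ ¬b). Since O(k) holds, K gives O(¬b).
Premise 1 is O(h ⊃ b); contrapositively O(¬b ⊃ ¬h). Since O(¬b) holds, K gives O(¬h).
With premise 4, O(¬h ⊃ j), the K-axiom yields O(j).
The contrapositive of premise 7 (O(g ⊃ ¬j)) is O(j ⊃ ¬g), and O(j) is already established, so O(¬g).
But premise 3, F(¬g), means O(g).
We now have both O(¬g) and O(g) — g is simultaneously obligatory and forbidden, violating the D-axiom.

Inconsistent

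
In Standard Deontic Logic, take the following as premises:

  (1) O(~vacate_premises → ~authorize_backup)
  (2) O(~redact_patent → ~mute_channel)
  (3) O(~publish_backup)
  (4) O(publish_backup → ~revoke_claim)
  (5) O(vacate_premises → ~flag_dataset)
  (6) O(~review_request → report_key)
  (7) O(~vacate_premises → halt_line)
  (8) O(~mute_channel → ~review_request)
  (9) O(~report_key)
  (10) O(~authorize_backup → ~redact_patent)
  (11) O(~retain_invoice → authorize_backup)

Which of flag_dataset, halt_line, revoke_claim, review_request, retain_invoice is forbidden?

flag_dataset

Premise 9 states O(~report_key) outright.
The contrapositive of premise 6 (O(~review_request → report_key)) is O(~report_key → review_request), and O(~report_key) is already established, so O(review_request).
The contrapositive of premise 8 (O(~mute_channel → ~review_request)) is O(review_request → mute_channel), and O(review_request) is already established, so O(mute_channel).
The contrapositive of premise 2 (O(~redact_patent → ~mute_channel)) is O(mute_channel → redact_patent), and O(mute_channel) is already established, so O(redact_patent).
Premise 10, O(~authorize_backup → ~redact_patent), contraposes to O(redact_patent → authorize_backup); with O(redact_patent) we get O(authorize_backup).
Premise 1 is O(~vacate_premises → ~authorize_backup); contrapositively O(authorize_backup → vacate_premises). Since O(authorize_backup) holds, K gives O(vacate_premises).
With premise 5, O(vacate_premises → ~flag_dataset), the K-axiom yields O(~flag_dataset).
So O(~flag_dataset) holds, i.e. flag_dataset is forbidden. None of the other listed options is forbidden under the premises.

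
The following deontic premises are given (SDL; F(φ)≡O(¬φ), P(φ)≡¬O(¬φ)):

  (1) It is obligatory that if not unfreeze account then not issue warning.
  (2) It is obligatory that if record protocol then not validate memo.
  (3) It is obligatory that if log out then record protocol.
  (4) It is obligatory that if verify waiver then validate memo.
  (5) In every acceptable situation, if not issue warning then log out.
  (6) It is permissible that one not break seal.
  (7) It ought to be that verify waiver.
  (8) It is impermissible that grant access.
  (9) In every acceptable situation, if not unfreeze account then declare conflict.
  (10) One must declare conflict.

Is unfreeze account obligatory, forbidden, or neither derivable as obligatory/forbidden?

Premise 7 states O(verify_waiver) outright.
Applying K to premise 4 (O(verify_waiver → validate_memo)) and O(verify_waiver) yields O(validate_memo).
Premise 2 is O(record_protocol → ¬validate_memo); contrapositively O(validate_memo → ¬record_protocol). Since O(validate_memo) holds, K gives O(¬record_protocol).
Premise 3, O(log_out → record_protocol), contraposes to O(¬record_protocol → ¬log_out); with O(¬record_protocol) we get O(¬log_out).
Premise 5 is O(¬issue_warning → log_out); contrapositively O(¬log_out → issue_warning). Since O(¬log_out) holds, K gives O(issue_warning).
Premise 1 is O(¬unfreeze_account → ¬issue_warning); contrapositively O(issue_warning → unfreeze_account). Since O(issue_warning) holds, K gives O(unfreeze_account).
Premises 6, 8, 9, 10 do not contribute to this derivation.
Hence unfreeze_account is obligatory.

Obligatory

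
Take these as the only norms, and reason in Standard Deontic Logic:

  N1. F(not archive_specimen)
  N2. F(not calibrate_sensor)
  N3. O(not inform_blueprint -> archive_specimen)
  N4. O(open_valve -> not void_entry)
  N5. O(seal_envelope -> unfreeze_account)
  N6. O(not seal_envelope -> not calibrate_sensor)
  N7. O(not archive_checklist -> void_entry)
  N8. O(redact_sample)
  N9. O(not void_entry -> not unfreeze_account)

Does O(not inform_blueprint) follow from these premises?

No

Premise 3 is O(not inform_blueprint -> archive_specimen); even if O(archive_specimen) held, inferring O(not inform_blueprint) would be affirming the consequent — invalid.
No other premise forces O(not inform_blueprint). An ideal world satisfying every premise can still have not inform_blueprint false, so O(not inform_blueprint) is not derivable.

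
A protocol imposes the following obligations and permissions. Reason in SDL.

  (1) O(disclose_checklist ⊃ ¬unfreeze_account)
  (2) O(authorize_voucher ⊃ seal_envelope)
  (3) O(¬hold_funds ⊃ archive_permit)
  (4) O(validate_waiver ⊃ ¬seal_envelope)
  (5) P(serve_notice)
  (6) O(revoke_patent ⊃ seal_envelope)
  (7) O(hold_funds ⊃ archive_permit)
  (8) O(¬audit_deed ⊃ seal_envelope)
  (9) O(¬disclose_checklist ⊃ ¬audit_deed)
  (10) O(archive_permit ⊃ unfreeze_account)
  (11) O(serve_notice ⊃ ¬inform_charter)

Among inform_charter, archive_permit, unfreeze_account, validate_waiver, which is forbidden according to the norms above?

validate_waiver

Premises 3 and 7 are O(¬hold_funds ⊃ archive_permit) and O(hold_funds ⊃ archive_permit); every ideal world satisfies ¬hold_funds or hold_funds, so in either case archive_permit holds — hence O(archive_permit).
Applying K to premise 10 (O(archive_permit ⊃ unfreeze_account)) and O(archive_permit) yields O(unfreeze_account).
The contrapositive of premise 1 (O(disclose_checklist ⊃ ¬unfreeze_account)) is O(unfreeze_account ⊃ ¬disclose_checklist), and O(unfreeze_account) is already established, so O(¬disclose_checklist).
From O(¬disclose_checklist) and premise 9, O(¬disclose_checklist ⊃ ¬audit_deed), we obtain O(¬audit_deed).
From O(¬audit_deed) and premise 8, O(¬audit_deed ⊃ seal_envelope), we obtain O(seal_envelope).
Premise 4 is O(validate_waiver ⊃ ¬seal_envelope); contrapositively O(seal_envelope ⊃ ¬validate_waiver). Since O(seal_envelope) holds, K gives O(¬validate_waiver).
So O(¬validate_waiver) holds, i.e. validate_waiver is forbidden. None of the other listed options is forbidden under the premises.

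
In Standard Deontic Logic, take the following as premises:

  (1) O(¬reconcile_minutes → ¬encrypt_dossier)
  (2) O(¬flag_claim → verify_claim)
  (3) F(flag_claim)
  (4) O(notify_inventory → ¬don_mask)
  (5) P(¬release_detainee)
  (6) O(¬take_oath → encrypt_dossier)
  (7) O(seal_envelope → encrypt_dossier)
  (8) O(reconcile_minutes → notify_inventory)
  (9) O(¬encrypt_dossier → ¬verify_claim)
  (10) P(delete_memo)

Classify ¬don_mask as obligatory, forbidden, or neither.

F(flag_claim) at premise 3 means O(¬flag_claim).
Applying K to premise 2 (O(¬flag_claim → verify_claim)) and O(¬flag_claim) yields O(verify_claim).
Premise 9 is O(¬encrypt_dossier → ¬verify_claim); contrapositively O(verify_claim → encrypt_dossier). Since O(verify_claim) holds, K gives O(encrypt_dossier).
Premise 1 is O(¬reconcile_minutes → ¬encrypt_dossier); contrapositively O(encrypt_dossier → reconcile_minutes). Since O(encrypt_dossier) holds, K gives O(reconcile_minutes).
Applying K to premise 8 (O(reconcile_minutes → notify_inventory)) and O(reconcile_minutes) yields O(notify_inventory).
From O(notify_inventory) and premise 4, O(notify_inventory → ¬don_mask), we obtain O(¬don_mask).
Premises 5, 6, 7, 10 do not contribute to this derivation.
Hence ¬don_mask is obligatory.

Obligatory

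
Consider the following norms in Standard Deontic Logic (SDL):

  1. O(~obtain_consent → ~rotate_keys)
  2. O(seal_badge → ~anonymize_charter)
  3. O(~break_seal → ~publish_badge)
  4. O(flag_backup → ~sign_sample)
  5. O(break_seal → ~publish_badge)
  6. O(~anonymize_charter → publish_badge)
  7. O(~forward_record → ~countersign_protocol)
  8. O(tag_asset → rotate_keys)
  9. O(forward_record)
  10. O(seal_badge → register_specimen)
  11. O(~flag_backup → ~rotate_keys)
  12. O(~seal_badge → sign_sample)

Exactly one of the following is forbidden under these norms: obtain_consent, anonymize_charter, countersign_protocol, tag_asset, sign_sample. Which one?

Premises 5 and 3 cover both cases: O(break_seal → ~publish_badge) and O(~break_seal → ~publish_badge). Since break_seal ∨ ~break_seal is a tautology, O(~publish_badge) follows.
Premise 6 is O(~anonymize_charter → publish_badge); contrapositively O(~publish_badge → anonymize_charter). Since O(~publish_badge) holds, K gives O(anonymize_charter).
Premise 2, O(seal_badge → ~anonymize_charter), contraposes to O(anonymize_charter → ~seal_badge); with O(anonymize_charter) we get O(~seal_badge).
Premise 12 is O(~seal_badge → sign_sample); since O(~seal_badge), deontic closure gives O(sign_sample).
The contrapositive of premise 4 (O(flag_backup → ~sign_sample)) is O(sign_sample → ~flag_backup), and O(sign_sample) is already established, so O(~flag_backup).
Applying K to premise 11 (O(~flag_backup → ~rotate_keys)) and O(~flag_backup) yields O(~rotate_keys).
Premise 8, O(tag_asset → rotate_keys), contraposes to O(~rotate_keys → ~tag_asset); with O(~rotate_keys) we get O(~tag_asset).
So O(~tag_asset) holds, i.e. tag_asset is forbidden. None of the other listed options is forbidden under the premises.

tag_asset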